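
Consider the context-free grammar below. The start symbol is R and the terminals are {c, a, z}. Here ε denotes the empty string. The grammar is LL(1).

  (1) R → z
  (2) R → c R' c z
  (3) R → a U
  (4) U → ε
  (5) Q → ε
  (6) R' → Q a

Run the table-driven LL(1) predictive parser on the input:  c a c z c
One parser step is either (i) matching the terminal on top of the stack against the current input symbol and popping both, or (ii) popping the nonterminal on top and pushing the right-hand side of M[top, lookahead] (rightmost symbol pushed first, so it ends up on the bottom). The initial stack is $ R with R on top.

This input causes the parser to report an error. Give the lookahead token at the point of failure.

c

step 1: stack=$ R  input=c a c z c $  — expand R → c R' c z
step 2: stack=$ z c R' c  input=c a c z c $  — match c
step 3: stack=$ z c R'  input=a c z c $  — expand R' → Q a
step 4: stack=$ z c a Q  input=a c z c $  — expand Q → ε
step 5: stack=$ z c a  input=a c z c $  — match a
step 6: stack=$ z c  input=c z c $  — match c
step 7: stack=$ z  input=z c $  — match z
step 8: stack=$  input=c $  — error: stack empty but input remains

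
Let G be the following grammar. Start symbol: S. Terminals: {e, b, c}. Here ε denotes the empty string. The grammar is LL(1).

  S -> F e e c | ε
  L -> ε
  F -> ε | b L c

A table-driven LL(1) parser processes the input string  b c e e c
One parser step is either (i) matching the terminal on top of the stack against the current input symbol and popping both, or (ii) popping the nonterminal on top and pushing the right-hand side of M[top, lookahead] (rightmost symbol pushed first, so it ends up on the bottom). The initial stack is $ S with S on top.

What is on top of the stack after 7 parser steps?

c

step 1: stack=$ S  input=b c e e c $  — expand S -> F e e c
step 2: stack=$ c e e F  input=b c e e c $  — expand F -> b L c
step 3: stack=$ c e e c L b  input=b c e e c $  — match b
step 4: stack=$ c e e c L  input=c e e c $  — expand L -> ε
step 5: stack=$ c e e c  input=c e e c $  — match c
step 6: stack=$ c e e  input=e e c $  — match e
step 7: stack=$ c e  input=e c $  — match e
Stack after step 7: $ c (top = c).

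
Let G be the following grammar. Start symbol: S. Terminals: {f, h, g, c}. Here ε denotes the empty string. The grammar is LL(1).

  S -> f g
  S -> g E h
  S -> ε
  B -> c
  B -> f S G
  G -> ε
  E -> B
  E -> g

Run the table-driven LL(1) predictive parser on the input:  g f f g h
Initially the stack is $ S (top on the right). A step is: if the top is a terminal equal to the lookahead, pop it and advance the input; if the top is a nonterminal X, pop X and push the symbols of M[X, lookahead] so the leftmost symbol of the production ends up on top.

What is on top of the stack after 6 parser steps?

f

     Stack      Input        Action
  1  $ S        g f f g h $  expand S -> g E h
  2  $ h E g    g f f g h $  match g
  3  $ h E      f f g h $    expand E -> B
  4  $ h B      f f g h $    expand B -> f S G
  5  $ h G S f  f f g h $    match f
  6  $ h G S    f g h $      expand S -> f g
Stack after step 6: $ h G g f (top = f).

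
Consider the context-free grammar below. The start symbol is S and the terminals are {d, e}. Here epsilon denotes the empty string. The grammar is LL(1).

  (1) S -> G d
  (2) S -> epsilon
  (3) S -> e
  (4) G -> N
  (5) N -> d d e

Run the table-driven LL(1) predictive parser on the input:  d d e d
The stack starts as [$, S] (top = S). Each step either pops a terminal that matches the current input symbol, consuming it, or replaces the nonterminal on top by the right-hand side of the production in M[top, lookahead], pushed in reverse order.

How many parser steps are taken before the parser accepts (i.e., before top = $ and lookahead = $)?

     Stack      Input      Action
  1  $ S        d d e d $  expand S -> G d
  2  $ d G      d d e d $  expand G -> N
  3  $ d N      d d e d $  expand N -> d d e
  4  $ d e d d  d d e d $  match d
  5  $ d e d    d e d $    match d
  6  $ d e      e d $      match e
  7  $ d        d $        match d
Accept reached after 7 steps.

7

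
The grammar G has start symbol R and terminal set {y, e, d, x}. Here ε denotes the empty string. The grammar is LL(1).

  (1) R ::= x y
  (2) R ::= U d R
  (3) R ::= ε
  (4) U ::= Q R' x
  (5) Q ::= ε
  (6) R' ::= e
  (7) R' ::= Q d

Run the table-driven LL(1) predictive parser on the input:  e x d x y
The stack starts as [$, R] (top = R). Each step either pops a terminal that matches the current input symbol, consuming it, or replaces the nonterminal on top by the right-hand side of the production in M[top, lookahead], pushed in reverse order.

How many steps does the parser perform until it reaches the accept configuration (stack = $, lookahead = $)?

10

step 1: stack=$ R  input=e x d x y $  — expand R ::= U d R
step 2: stack=$ R d U  input=e x d x y $  — expand U ::= Q R' x
step 3: stack=$ R d x R' Q  input=e x d x y $  — expand Q ::= ε
step 4: stack=$ R d x R'  input=e x d x y $  — expand R' ::= e
step 5: stack=$ R d x e  input=e x d x y $  — match e
step 6: stack=$ R d x  input=x d x y $  — match x
step 7: stack=$ R d  input=d x y $  — match d
step 8: stack=$ R  input=x y $  — expand R ::= x y
step 9: stack=$ y x  input=x y $  — match x
step 10: stack=$ y  input=y $  — match y
Accept reached after 10 steps.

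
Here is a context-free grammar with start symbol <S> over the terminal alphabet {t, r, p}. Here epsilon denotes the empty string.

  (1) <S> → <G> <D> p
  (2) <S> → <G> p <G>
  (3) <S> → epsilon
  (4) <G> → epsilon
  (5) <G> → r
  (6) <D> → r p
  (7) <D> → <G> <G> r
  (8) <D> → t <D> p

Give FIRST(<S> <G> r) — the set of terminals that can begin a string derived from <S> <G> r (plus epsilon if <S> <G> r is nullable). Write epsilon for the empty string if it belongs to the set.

FIRST(<G>): from <G>→epsilon we get {epsilon}; from <G>→r we get {r}. So FIRST(<G>) = {epsilon, r}.
FIRST(<D>): from <D>→r p we get {r}; from <D>→<G> <G> r we get {r}; from <D>→t <D> p we get {t}. So FIRST(<D>) = {r, t}.
FIRST(<S>): from <S>→<G> <D> p we get {r, t}; from <S>→<G> p <G> we get {p, r}; from <S>→epsilon we get {epsilon}. So FIRST(<S>) = {epsilon, p, r, t}.
FIRST(<S> <G> r): take FIRST of each symbol in turn, carrying on past any symbol whose FIRST contains epsilon; result {p, r, t}.

{p, r, t}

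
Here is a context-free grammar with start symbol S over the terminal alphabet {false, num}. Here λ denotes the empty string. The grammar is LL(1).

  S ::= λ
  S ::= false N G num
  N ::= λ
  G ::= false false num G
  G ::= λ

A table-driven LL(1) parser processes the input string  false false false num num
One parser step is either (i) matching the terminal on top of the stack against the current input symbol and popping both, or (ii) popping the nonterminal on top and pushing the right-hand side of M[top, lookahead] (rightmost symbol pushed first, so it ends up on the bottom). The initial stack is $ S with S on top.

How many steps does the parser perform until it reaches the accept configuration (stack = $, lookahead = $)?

9

     Stack                    Input                        Action
  1  $ S                      false false false num num $  expand S ::= false N G num
  2  $ num G N false          false false false num num $  match false
  3  $ num G N                false false num num $        expand N ::= λ
  4  $ num G                  false false num num $        expand G ::= false false num G
  5  $ num G num false false  false false num num $        match false
  6  $ num G num false        false num num $              match false
  7  $ num G num              num num $                    match num
  8  $ num G                  num $                        expand G ::= λ
  9  $ num                    num $                        match num
Accept reached after 9 steps.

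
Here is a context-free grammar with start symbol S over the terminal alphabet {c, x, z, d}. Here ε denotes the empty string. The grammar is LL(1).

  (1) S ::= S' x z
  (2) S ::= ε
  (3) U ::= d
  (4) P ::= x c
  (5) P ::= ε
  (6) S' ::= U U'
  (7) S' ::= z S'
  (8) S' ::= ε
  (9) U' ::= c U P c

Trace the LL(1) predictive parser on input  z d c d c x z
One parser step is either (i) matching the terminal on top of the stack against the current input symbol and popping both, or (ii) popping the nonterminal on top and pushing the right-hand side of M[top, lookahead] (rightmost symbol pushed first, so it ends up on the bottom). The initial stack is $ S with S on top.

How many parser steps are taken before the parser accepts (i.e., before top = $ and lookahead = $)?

step 1: stack=$ S  input=z d c d c x z $  — expand S ::= S' x z
step 2: stack=$ z x S'  input=z d c d c x z $  — expand S' ::= z S'
step 3: stack=$ z x S' z  input=z d c d c x z $  — match z
step 4: stack=$ z x S'  input=d c d c x z $  — expand S' ::= U U'
step 5: stack=$ z x U' U  input=d c d c x z $  — expand U ::= d
step 6: stack=$ z x U' d  input=d c d c x z $  — match d
step 7: stack=$ z x U'  input=c d c x z $  — expand U' ::= c U P c
step 8: stack=$ z x c P U c  input=c d c x z $  — match c
step 9: stack=$ z x c P U  input=d c x z $  — expand U ::= d
step 10: stack=$ z x c P d  input=d c x z $  — match d
step 11: stack=$ z x c P  input=c x z $  — expand P ::= ε
step 12: stack=$ z x c  input=c x z $  — match c
step 13: stack=$ z x  input=x z $  — match x
step 14: stack=$ z  input=z $  — match z
Accept reached after 14 steps.

14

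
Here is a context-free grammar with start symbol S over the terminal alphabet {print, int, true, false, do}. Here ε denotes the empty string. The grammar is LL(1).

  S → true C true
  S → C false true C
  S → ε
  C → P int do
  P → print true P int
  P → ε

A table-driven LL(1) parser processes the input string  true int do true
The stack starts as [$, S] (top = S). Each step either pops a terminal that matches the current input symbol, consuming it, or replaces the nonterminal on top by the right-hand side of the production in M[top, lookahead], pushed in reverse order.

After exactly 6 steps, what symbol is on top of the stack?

true

     Stack            Input               Action
  1  $ S              true int do true $  expand S → true C true
  2  $ true C true    true int do true $  match true
  3  $ true C         int do true $       expand C → P int do
  4  $ true do int P  int do true $       expand P → ε
  5  $ true do int    int do true $       match int
  6  $ true do        do true $           match do
Stack after step 6: $ true (top = true).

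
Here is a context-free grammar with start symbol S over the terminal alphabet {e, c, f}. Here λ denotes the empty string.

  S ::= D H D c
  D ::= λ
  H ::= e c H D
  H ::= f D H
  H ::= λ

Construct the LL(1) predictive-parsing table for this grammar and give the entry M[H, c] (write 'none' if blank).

H ::= λ

FIRST(D) = {λ}
FIRST(H) = {λ, e, f}
FIRST(S) = {c, e, f}  (via D H D c)
FOLLOW(S) includes $ since S is the start symbol.
FOLLOW(H): in S::=D H D c, H is followed by D c with FIRST {c}; in H::=e c H D, H is followed by D with FIRST {λ}; in H::=e c H D, the suffix after H is nullable (adds nothing new); in H::=f D H, the suffix after H is empty (adds nothing new). Thus FOLLOW(H) = {c}.
For H ::= e c H D: FIRST(e c H D) = {e}, so it goes in M[H, t] for t ∈ {e}.
For H ::= f D H: FIRST(f D H) = {f}, so it goes in M[H, t] for t ∈ {f}.
For H ::= λ: FIRST(λ) = {λ}, so it goes in M[H, t] for t ∈ {}; since λ ∈ FIRST, also for every t ∈ FOLLOW(H) = {c}.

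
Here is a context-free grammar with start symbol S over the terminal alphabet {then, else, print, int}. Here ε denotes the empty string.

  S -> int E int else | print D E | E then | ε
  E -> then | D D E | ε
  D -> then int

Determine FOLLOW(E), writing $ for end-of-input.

FIRST(D) = {then}
FIRST(E) = {ε, then}  (via D D E)
FIRST(S) = {ε, int, print, then}  (via E then)
FOLLOW(S) includes $ since S is the start symbol.
FOLLOW(S): S appears on no right-hand side. Thus FOLLOW(S) = {$}.
FOLLOW(E): in S->int E int else, E is followed by int else with FIRST {int}; in S->print D E, the suffix after E is empty, so FOLLOW(E) ⊇ FOLLOW(S) = {$}; in S->E then, E is followed by then with FIRST {then}; in E->D D E, the suffix after E is empty (adds nothing new). Thus FOLLOW(E) = {$, int, then}.
FOLLOW(D): in S->print D E, D is followed by E with FIRST {ε, then}; in S->print D E, the suffix after D is nullable, so FOLLOW(D) ⊇ FOLLOW(S) = {$}; in E->D D E (occurrence 1), D is followed by D E with FIRST {then}; in E->D D E (occurrence 2), D is followed by E with FIRST {ε, then}; in E->D D E (occurrence 2), the suffix after D is nullable, so FOLLOW(D) ⊇ FOLLOW(E) = {$, int, then}. Thus FOLLOW(D) = {$, int, then}.

{$, int, then}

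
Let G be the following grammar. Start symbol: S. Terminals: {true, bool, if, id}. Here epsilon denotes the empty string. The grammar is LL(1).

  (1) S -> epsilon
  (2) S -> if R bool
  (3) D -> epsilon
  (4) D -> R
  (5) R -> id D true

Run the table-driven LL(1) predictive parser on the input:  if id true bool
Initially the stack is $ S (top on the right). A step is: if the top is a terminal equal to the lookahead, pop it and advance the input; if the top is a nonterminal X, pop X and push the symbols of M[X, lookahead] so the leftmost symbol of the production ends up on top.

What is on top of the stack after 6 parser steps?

step 1: stack=$ S  input=if id true bool $  — expand S -> if R bool
step 2: stack=$ bool R if  input=if id true bool $  — match if
step 3: stack=$ bool R  input=id true bool $  — expand R -> id D true
step 4: stack=$ bool true D id  input=id true bool $  — match id
step 5: stack=$ bool true D  input=true bool $  — expand D -> epsilon
step 6: stack=$ bool true  input=true bool $  — match true
Stack after step 6: $ bool (top = bool).

bool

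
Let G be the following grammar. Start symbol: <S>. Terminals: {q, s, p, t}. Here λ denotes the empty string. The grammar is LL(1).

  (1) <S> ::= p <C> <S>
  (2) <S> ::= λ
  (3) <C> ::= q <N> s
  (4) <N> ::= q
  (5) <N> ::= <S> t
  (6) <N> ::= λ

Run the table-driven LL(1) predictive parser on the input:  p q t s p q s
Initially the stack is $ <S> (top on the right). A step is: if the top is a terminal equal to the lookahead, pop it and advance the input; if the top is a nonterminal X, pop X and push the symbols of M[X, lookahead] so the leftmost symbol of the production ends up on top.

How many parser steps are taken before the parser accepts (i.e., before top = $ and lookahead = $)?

      Stack          Input            Action
   1  $ <S>          p q t s p q s $  expand <S> ::= p <C> <S>
   2  $ <S> <C> p    p q t s p q s $  match p
   3  $ <S> <C>      q t s p q s $    expand <C> ::= q <N> s
   4  $ <S> s <N> q  q t s p q s $    match q
   5  $ <S> s <N>    t s p q s $      expand <N> ::= <S> t
   6  $ <S> s t <S>  t s p q s $      expand <S> ::= λ
   7  $ <S> s t      t s p q s $      match t
   8  $ <S> s        s p q s $        match s
   9  $ <S>          p q s $          expand <S> ::= p <C> <S>
  10  $ <S> <C> p    p q s $          match p
  11  $ <S> <C>      q s $            expand <C> ::= q <N> s
  12  $ <S> s <N> q  q s $            match q
  13  $ <S> s <N>    s $              expand <N> ::= λ
  14  $ <S> s        s $              match s
  15  $ <S>          $                expand <S> ::= λ
Accept reached after 15 steps.

15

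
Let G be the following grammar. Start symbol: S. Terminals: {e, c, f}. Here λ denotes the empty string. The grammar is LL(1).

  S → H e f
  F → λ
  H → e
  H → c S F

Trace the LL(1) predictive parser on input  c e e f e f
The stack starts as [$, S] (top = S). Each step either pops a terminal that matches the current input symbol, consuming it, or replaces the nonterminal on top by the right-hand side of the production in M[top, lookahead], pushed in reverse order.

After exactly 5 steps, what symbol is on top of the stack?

step 1: stack=$ S  input=c e e f e f $  — expand S → H e f
step 2: stack=$ f e H  input=c e e f e f $  — expand H → c S F
step 3: stack=$ f e F S c  input=c e e f e f $  — match c
step 4: stack=$ f e F S  input=e e f e f $  — expand S → H e f
step 5: stack=$ f e F f e H  input=e e f e f $  — expand H → e
Stack after step 5: $ f e F f e e (top = e).

e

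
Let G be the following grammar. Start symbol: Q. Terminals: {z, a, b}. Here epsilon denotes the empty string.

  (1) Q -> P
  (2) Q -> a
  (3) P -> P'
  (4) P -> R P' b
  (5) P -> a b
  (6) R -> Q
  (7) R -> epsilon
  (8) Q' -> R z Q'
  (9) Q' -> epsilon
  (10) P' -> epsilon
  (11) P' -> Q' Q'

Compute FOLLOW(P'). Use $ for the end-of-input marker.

{$, a, b, z}

FIRST(Q) = {epsilon, a, b, z}  (via P)
FIRST(R) = {epsilon, a, b, z}  (via Q)
FIRST(Q') = {epsilon, a, b, z}  (via R z Q')
FIRST(P') = {epsilon, a, b, z}  (via Q' Q')
FIRST(P) = {epsilon, a, b, z}  (via P', R P' b)
FOLLOW(Q) includes $ since Q is the start symbol.
FOLLOW(R): in P->R P' b, R is followed by P' b with FIRST {a, b, z}; in Q'->R z Q', R is followed by z Q' with FIRST {z}. Thus FOLLOW(R) = {a, b, z}.
FOLLOW(Q): in R->Q, the suffix after Q is empty, so FOLLOW(Q) ⊇ FOLLOW(R) = {a, b, z}. Thus FOLLOW(Q) = {$, a, b, z}.
FOLLOW(P): in Q->P, the suffix after P is empty, so FOLLOW(P) ⊇ FOLLOW(Q) = {$, a, b, z}. Thus FOLLOW(P) = {$, a, b, z}.
FOLLOW(P'): in P->P', the suffix after P' is empty, so FOLLOW(P') ⊇ FOLLOW(P) = {$, a, b, z}; in P->R P' b, P' is followed by b with FIRST {b}. Thus FOLLOW(P') = {$, a, b, z}.
FOLLOW(Q'): in Q'->R z Q', the suffix after Q' is empty (adds nothing new); in P'->Q' Q' (occurrence 1), Q' is followed by Q' with FIRST {epsilon, a, b, z}; in P'->Q' Q' (occurrence 1), the suffix after Q' is nullable, so FOLLOW(Q') ⊇ FOLLOW(P') = {$, a, b, z}; in P'->Q' Q' (occurrence 2), the suffix after Q' is empty, so FOLLOW(Q') ⊇ FOLLOW(P') = {$, a, b, z}. Thus FOLLOW(Q') = {$, a, b, z}.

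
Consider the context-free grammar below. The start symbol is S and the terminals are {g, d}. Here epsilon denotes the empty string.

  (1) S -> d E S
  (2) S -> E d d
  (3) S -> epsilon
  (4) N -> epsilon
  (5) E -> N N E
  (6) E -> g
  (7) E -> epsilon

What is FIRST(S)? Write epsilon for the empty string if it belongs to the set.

FIRST(N): from N->epsilon we get {epsilon}. So FIRST(N) = {epsilon}.
FIRST(E): from E->N N E we get {epsilon, g}; from E->g we get {g}; from E->epsilon we get {epsilon}. So FIRST(E) = {epsilon, g}.
FIRST(S): from S->d E S we get {d}; from S->E d d we get {d, g}; from S->epsilon we get {epsilon}. So FIRST(S) = {epsilon, d, g}.

{epsilon, d, g}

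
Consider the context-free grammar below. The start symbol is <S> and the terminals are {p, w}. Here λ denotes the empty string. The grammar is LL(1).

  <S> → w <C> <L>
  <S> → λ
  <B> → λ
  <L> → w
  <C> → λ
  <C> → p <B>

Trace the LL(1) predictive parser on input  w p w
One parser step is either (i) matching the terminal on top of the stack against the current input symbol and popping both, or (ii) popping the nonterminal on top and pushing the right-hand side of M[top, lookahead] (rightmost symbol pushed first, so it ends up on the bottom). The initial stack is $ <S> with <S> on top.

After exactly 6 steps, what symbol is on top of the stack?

w

step 1: stack=$ <S>  input=w p w $  — expand <S> → w <C> <L>
step 2: stack=$ <L> <C> w  input=w p w $  — match w
step 3: stack=$ <L> <C>  input=p w $  — expand <C> → p <B>
step 4: stack=$ <L> <B> p  input=p w $  — match p
step 5: stack=$ <L> <B>  input=w $  — expand <B> → λ
step 6: stack=$ <L>  input=w $  — expand <L> → w
Stack after step 6: $ w (top = w).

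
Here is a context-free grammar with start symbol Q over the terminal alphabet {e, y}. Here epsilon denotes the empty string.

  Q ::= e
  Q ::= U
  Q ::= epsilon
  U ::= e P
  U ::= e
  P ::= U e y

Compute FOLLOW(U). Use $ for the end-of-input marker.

{$, e}

FIRST(U): from U::=e P we get {e}; from U::=e we get {e}. So FIRST(U) = {e}.
FIRST(Q): from Q::=e we get {e}; from Q::=U we get {e}; from Q::=epsilon we get {epsilon}. So FIRST(Q) = {epsilon, e}.
FIRST(P): from P::=U e y we get {e}. So FIRST(P) = {e}.
FOLLOW(Q) includes $ since Q is the start symbol.
FOLLOW(Q): Q appears on no right-hand side. Thus FOLLOW(Q) = {$}.
FOLLOW(U): in Q::=U, the suffix after U is empty, so FOLLOW(U) ⊇ FOLLOW(Q) = {$}; in P::=U e y, U is followed by e y with FIRST {e}. Thus FOLLOW(U) = {$, e}.
FOLLOW(P): in U::=e P, the suffix after P is empty, so FOLLOW(P) ⊇ FOLLOW(U) = {$, e}. Thus FOLLOW(P) = {$, e}.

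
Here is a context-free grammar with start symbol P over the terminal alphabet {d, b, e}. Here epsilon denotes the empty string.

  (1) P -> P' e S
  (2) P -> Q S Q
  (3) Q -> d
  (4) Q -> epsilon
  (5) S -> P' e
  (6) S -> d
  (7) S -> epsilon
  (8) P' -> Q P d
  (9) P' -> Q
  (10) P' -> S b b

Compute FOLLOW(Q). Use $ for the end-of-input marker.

FIRST(Q) = {epsilon, d}
FIRST(P) = {epsilon, b, d, e}  (via P' e S, Q S Q)
FIRST(S) = {epsilon, b, d, e}  (via P' e)
FIRST(P') = {epsilon, b, d, e}  (via Q P d, Q, S b b)
FOLLOW(P) includes $ since P is the start symbol.
FOLLOW(P): in P'->Q P d, P is followed by d with FIRST {d}. Thus FOLLOW(P) = {$, d}.
FOLLOW(S): in P->P' e S, the suffix after S is empty, so FOLLOW(S) ⊇ FOLLOW(P) = {$, d}; in P->Q S Q, S is followed by Q with FIRST {epsilon, d}; in P->Q S Q, the suffix after S is nullable, so FOLLOW(S) ⊇ FOLLOW(P) = {$, d}; in P'->S b b, S is followed by b b with FIRST {b}. Thus FOLLOW(S) = {$, b, d}.
FOLLOW(P'): in P->P' e S, P' is followed by e S with FIRST {e}; in S->P' e, P' is followed by e with FIRST {e}. Thus FOLLOW(P') = {e}.
FOLLOW(Q): in P->Q S Q (occurrence 1), Q is followed by S Q with FIRST {epsilon, b, d, e}; in P->Q S Q (occurrence 1), the suffix after Q is nullable, so FOLLOW(Q) ⊇ FOLLOW(P) = {$, d}; in P->Q S Q (occurrence 2), the suffix after Q is empty, so FOLLOW(Q) ⊇ FOLLOW(P) = {$, d}; in P'->Q P d, Q is followed by P d with FIRST {b, d, e}; in P'->Q, the suffix after Q is empty, so FOLLOW(Q) ⊇ FOLLOW(P') = {e}. Thus FOLLOW(Q) = {$, b, d, e}.

{$, b, d, e}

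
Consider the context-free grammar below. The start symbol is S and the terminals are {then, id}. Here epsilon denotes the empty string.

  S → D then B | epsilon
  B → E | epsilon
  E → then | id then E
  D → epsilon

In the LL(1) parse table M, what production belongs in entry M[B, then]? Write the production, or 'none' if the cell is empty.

B → E

FIRST(E) = {id, then}
FIRST(D) = {epsilon}
FIRST(S) = {epsilon, then}  (via D then B)
FIRST(B) = {epsilon, id, then}  (via E)
FOLLOW(S) includes $ since S is the start symbol.
FOLLOW(S): S appears on no right-hand side. Thus FOLLOW(S) = {$}.
FOLLOW(B): in S→D then B, the suffix after B is empty, so FOLLOW(B) ⊇ FOLLOW(S) = {$}. Thus FOLLOW(B) = {$}.
For B → E: FIRST(E) = {id, then}, so it goes in M[B, t] for t ∈ {id, then}.
For B → epsilon: FIRST(epsilon) = {epsilon}, so it goes in M[B, t] for t ∈ {}; since epsilon ∈ FIRST, also for every t ∈ FOLLOW(B) = {$}.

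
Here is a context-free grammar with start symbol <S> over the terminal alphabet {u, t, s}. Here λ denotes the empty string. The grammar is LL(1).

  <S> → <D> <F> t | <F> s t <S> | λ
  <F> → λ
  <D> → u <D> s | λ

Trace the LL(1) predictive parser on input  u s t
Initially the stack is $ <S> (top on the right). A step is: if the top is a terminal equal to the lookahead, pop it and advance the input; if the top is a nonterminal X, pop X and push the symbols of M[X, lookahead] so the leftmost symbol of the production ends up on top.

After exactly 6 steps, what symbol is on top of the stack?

step 1: stack=$ <S>  input=u s t $  — expand <S> → <D> <F> t
step 2: stack=$ t <F> <D>  input=u s t $  — expand <D> → u <D> s
step 3: stack=$ t <F> s <D> u  input=u s t $  — match u
step 4: stack=$ t <F> s <D>  input=s t $  — expand <D> → λ
step 5: stack=$ t <F> s  input=s t $  — match s
step 6: stack=$ t <F>  input=t $  — expand <F> → λ
Stack after step 6: $ t (top = t).

t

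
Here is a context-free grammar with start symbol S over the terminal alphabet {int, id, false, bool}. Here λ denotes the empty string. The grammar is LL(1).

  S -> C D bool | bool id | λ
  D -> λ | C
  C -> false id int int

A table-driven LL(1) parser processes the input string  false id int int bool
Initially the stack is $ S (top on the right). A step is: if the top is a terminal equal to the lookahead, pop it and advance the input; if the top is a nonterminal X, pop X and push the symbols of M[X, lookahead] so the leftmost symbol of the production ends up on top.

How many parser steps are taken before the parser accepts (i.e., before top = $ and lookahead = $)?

8

step 1: stack=$ S  input=false id int int bool $  — expand S -> C D bool
step 2: stack=$ bool D C  input=false id int int bool $  — expand C -> false id int int
step 3: stack=$ bool D int int id false  input=false id int int bool $  — match false
step 4: stack=$ bool D int int id  input=id int int bool $  — match id
step 5: stack=$ bool D int int  input=int int bool $  — match int
step 6: stack=$ bool D int  input=int bool $  — match int
step 7: stack=$ bool D  input=bool $  — expand D -> λ
step 8: stack=$ bool  input=bool $  — match bool
Accept reached after 8 steps.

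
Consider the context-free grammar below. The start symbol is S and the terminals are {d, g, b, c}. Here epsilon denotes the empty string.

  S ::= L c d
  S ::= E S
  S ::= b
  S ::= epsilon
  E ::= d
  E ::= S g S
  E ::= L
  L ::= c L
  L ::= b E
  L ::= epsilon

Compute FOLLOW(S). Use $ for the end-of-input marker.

FIRST(L) = {epsilon, b, c}
FIRST(S) = {epsilon, b, c, d, g}  (via L c d, E S)
FIRST(E) = {epsilon, b, c, d, g}  (via S g S, L)
FOLLOW(S) includes $ since S is the start symbol.
FOLLOW(S): in S::=E S, the suffix after S is empty (adds nothing new); in E::=S g S (occurrence 1), S is followed by g S with FIRST {g}; in E::=S g S (occurrence 2), the suffix after S is empty, so FOLLOW(S) ⊇ FOLLOW(E) = {$, b, c, d, g}. Thus FOLLOW(S) = {$, b, c, d, g}.
FOLLOW(E): in S::=E S, E is followed by S with FIRST {epsilon, b, c, d, g}; in S::=E S, the suffix after E is nullable, so FOLLOW(E) ⊇ FOLLOW(S) = {$, b, c, d, g}; in L::=b E, the suffix after E is empty, so FOLLOW(E) ⊇ FOLLOW(L) = {$, b, c, d, g}. Thus FOLLOW(E) = {$, b, c, d, g}.
FOLLOW(L): in S::=L c d, L is followed by c d with FIRST {c}; in E::=L, the suffix after L is empty, so FOLLOW(L) ⊇ FOLLOW(E) = {$, b, c, d, g}; in L::=c L, the suffix after L is empty (adds nothing new). Thus FOLLOW(L) = {$, b, c, d, g}.

{$, b, c, d, g}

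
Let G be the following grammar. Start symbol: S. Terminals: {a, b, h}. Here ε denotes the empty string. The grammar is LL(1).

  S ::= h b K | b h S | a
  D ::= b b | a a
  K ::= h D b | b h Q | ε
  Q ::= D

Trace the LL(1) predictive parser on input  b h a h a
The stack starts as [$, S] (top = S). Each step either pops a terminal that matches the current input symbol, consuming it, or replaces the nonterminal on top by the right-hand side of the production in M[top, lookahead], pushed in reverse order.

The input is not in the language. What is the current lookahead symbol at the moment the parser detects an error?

h

step 1: stack=$ S  input=b h a h a $  — expand S ::= b h S
step 2: stack=$ S h b  input=b h a h a $  — match b
step 3: stack=$ S h  input=h a h a $  — match h
step 4: stack=$ S  input=a h a $  — expand S ::= a
step 5: stack=$ a  input=a h a $  — match a
step 6: stack=$  input=h a $  — error: stack empty but input remains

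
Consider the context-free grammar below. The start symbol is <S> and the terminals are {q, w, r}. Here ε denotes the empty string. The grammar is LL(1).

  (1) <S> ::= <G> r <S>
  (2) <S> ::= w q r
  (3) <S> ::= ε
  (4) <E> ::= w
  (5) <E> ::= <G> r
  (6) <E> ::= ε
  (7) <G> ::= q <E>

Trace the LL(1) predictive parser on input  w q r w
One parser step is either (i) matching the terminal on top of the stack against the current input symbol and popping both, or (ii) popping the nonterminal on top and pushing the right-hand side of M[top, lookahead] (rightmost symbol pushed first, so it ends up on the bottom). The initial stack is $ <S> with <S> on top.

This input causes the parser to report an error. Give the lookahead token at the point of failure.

w

     Stack    Input      Action
  1  $ <S>    w q r w $  expand <S> ::= w q r
  2  $ r q w  w q r w $  match w
  3  $ r q    q r w $    match q
  4  $ r      r w $      match r
  5  $        w $        error: stack empty but input remains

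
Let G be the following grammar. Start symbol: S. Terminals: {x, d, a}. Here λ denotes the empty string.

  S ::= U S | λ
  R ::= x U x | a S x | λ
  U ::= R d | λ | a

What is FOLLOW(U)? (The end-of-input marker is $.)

{$, a, d, x}

FIRST(R): from R::=x U x we get {x}; from R::=a S x we get {a}; from R::=λ we get {λ}. So FIRST(R) = {λ, a, x}.
FIRST(U): from U::=R d we get {a, d, x}; from U::=λ we get {λ}; from U::=a we get {a}. So FIRST(U) = {λ, a, d, x}.
FIRST(S): from S::=U S we get {λ, a, d, x}; from S::=λ we get {λ}. So FIRST(S) = {λ, a, d, x}.
FOLLOW(S) includes $ since S is the start symbol.
FOLLOW(S): in S::=U S, the suffix after S is empty (adds nothing new); in R::=a S x, S is followed by x with FIRST {x}. Thus FOLLOW(S) = {$, x}.
FOLLOW(R): in U::=R d, R is followed by d with FIRST {d}. Thus FOLLOW(R) = {d}.
FOLLOW(U): in S::=U S, U is followed by S with FIRST {λ, a, d, x}; in S::=U S, the suffix after U is nullable, so FOLLOW(U) ⊇ FOLLOW(S) = {$, x}; in R::=x U x, U is followed by x with FIRST {x}. Thus FOLLOW(U) = {$, a, d, x}.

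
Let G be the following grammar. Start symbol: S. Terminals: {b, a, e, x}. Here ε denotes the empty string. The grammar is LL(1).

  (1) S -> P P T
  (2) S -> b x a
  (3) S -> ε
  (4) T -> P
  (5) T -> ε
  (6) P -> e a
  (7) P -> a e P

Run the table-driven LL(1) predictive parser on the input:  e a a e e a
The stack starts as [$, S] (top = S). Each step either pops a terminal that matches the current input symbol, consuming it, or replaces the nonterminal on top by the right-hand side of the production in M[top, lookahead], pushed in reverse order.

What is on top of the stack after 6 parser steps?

     Stack      Input          Action
  1  $ S        e a a e e a $  expand S -> P P T
  2  $ T P P    e a a e e a $  expand P -> e a
  3  $ T P a e  e a a e e a $  match e
  4  $ T P a    a a e e a $    match a
  5  $ T P      a e e a $      expand P -> a e P
  6  $ T P e a  a e e a $      match a
Stack after step 6: $ T P e (top = e).

e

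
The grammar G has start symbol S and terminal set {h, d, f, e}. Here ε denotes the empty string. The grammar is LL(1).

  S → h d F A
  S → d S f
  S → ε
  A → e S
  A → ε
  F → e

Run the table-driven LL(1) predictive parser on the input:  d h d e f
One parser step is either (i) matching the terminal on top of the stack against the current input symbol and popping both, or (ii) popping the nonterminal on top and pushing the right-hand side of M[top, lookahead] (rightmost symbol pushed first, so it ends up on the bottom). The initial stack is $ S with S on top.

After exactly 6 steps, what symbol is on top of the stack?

e

step 1: stack=$ S  input=d h d e f $  — expand S → d S f
step 2: stack=$ f S d  input=d h d e f $  — match d
step 3: stack=$ f S  input=h d e f $  — expand S → h d F A
step 4: stack=$ f A F d h  input=h d e f $  — match h
step 5: stack=$ f A F d  input=d e f $  — match d
step 6: stack=$ f A F  input=e f $  — expand F → e
Stack after step 6: $ f A e (top = e).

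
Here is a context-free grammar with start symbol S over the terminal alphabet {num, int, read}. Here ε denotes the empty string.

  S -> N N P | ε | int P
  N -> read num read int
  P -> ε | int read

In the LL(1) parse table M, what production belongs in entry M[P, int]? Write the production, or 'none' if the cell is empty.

P -> int read

FIRST(N) = {read}
FIRST(P) = {ε, int}
FIRST(S) = {ε, int, read}  (via N N P)
FOLLOW(S) includes $ since S is the start symbol.
FOLLOW(S): S appears on no right-hand side. Thus FOLLOW(S) = {$}.
FOLLOW(P): in S->N N P, the suffix after P is empty, so FOLLOW(P) ⊇ FOLLOW(S) = {$}; in S->int P, the suffix after P is empty, so FOLLOW(P) ⊇ FOLLOW(S) = {$}. Thus FOLLOW(P) = {$}.
For P -> ε: FIRST(ε) = {ε}, so it goes in M[P, t] for t ∈ {}; since ε ∈ FIRST, also for every t ∈ FOLLOW(P) = {$}.
For P -> int read: FIRST(int read) = {int}, so it goes in M[P, t] for t ∈ {int}.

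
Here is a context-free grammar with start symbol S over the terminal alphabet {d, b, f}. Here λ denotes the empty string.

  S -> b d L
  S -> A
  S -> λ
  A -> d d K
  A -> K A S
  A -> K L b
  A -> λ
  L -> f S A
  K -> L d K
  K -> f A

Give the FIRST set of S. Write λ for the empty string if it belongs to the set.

{λ, b, d, f}

FIRST(L): from L->f S A we get {f}. So FIRST(L) = {f}.
FIRST(K): from K->L d K we get {f}; from K->f A we get {f}. So FIRST(K) = {f}.
FIRST(A): from A->d d K we get {d}; from A->K A S we get {f}; from A->K L b we get {f}; from A->λ we get {λ}. So FIRST(A) = {λ, d, f}.
FIRST(S): from S->b d L we get {b}; from S->A we get {λ, d, f}; from S->λ we get {λ}. So FIRST(S) = {λ, b, d, f}.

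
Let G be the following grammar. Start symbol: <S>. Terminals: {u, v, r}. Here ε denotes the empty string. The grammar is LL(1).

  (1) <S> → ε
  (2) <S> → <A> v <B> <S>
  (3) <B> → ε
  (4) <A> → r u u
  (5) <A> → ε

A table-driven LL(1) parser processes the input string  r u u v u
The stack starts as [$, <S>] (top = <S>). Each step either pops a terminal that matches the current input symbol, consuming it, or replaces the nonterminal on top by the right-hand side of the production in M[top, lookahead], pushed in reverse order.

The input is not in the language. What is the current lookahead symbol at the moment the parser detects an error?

     Stack              Input        Action
  1  $ <S>              r u u v u $  expand <S> → <A> v <B> <S>
  2  $ <S> <B> v <A>    r u u v u $  expand <A> → r u u
  3  $ <S> <B> v u u r  r u u v u $  match r
  4  $ <S> <B> v u u    u u v u $    match u
  5  $ <S> <B> v u      u v u $      match u
  6  $ <S> <B> v        v u $        match v
  7  $ <S> <B>          u $          error: M[<B>, u] is empty

u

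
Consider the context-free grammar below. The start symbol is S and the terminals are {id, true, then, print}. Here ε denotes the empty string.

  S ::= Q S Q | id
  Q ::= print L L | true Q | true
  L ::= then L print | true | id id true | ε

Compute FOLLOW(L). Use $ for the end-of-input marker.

FIRST(Q): from Q::=print L L we get {print}; from Q::=true Q we get {true}; from Q::=true we get {true}. So FIRST(Q) = {print, true}.
FIRST(L): from L::=then L print we get {then}; from L::=true we get {true}; from L::=id id true we get {id}; from L::=ε we get {ε}. So FIRST(L) = {ε, id, then, true}.
FIRST(S): from S::=Q S Q we get {print, true}; from S::=id we get {id}. So FIRST(S) = {id, print, true}.
FOLLOW(S) includes $ since S is the start symbol.
FOLLOW(S): in S::=Q S Q, S is followed by Q with FIRST {print, true}. Thus FOLLOW(S) = {$, print, true}.
FOLLOW(Q): in S::=Q S Q (occurrence 1), Q is followed by S Q with FIRST {id, print, true}; in S::=Q S Q (occurrence 2), the suffix after Q is empty, so FOLLOW(Q) ⊇ FOLLOW(S) = {$, print, true}; in Q::=true Q, the suffix after Q is empty (adds nothing new). Thus FOLLOW(Q) = {$, id, print, true}.
FOLLOW(L): in Q::=print L L (occurrence 1), L is followed by L with FIRST {ε, id, then, true}; in Q::=print L L (occurrence 1), the suffix after L is nullable, so FOLLOW(L) ⊇ FOLLOW(Q) = {$, id, print, true}; in Q::=print L L (occurrence 2), the suffix after L is empty, so FOLLOW(L) ⊇ FOLLOW(Q) = {$, id, print, true}; in L::=then L print, L is followed by print with FIRST {print}. Thus FOLLOW(L) = {$, id, print, then, true}.

{$, id, print, then, true}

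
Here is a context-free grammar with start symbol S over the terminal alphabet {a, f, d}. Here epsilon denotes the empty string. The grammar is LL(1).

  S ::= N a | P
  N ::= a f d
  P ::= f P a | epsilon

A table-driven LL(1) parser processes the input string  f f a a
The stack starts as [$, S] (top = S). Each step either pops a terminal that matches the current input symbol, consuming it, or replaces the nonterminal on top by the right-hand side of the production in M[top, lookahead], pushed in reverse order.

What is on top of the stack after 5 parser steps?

P

     Stack      Input      Action
  1  $ S        f f a a $  expand S ::= P
  2  $ P        f f a a $  expand P ::= f P a
  3  $ a P f    f f a a $  match f
  4  $ a P      f a a $    expand P ::= f P a
  5  $ a a P f  f a a $    match f
Stack after step 5: $ a a P (top = P).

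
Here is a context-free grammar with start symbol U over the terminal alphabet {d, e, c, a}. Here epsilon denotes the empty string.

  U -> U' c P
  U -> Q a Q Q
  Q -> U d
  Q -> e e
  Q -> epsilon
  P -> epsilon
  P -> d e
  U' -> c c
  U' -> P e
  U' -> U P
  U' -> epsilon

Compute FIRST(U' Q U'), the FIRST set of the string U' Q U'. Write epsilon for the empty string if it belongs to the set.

{epsilon, a, c, d, e}

FIRST(P) = {epsilon, d}
FIRST(U) = {a, c, d, e}  (via U' c P, Q a Q Q)
FIRST(Q) = {epsilon, a, c, d, e}  (via U d)
FIRST(U') = {epsilon, a, c, d, e}  (via P e, U P)
FIRST(U' Q U'): take FIRST of each symbol in turn, carrying on past any symbol whose FIRST contains epsilon; result {epsilon, a, c, d, e}.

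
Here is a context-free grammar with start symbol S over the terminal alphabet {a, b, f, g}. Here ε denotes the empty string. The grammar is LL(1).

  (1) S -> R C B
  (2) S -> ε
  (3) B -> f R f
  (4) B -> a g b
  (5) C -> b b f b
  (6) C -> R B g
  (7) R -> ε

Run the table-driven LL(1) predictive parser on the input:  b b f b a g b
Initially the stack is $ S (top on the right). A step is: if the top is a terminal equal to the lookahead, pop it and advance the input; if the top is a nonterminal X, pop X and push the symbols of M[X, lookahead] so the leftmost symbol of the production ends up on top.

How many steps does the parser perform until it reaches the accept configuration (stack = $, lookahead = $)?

      Stack        Input            Action
   1  $ S          b b f b a g b $  expand S -> R C B
   2  $ B C R      b b f b a g b $  expand R -> ε
   3  $ B C        b b f b a g b $  expand C -> b b f b
   4  $ B b f b b  b b f b a g b $  match b
   5  $ B b f b    b f b a g b $    match b
   6  $ B b f      f b a g b $      match f
   7  $ B b        b a g b $        match b
   8  $ B          a g b $          expand B -> a g b
   9  $ b g a      a g b $          match a
  10  $ b g        g b $            match g
  11  $ b          b $              match b
Accept reached after 11 steps.

11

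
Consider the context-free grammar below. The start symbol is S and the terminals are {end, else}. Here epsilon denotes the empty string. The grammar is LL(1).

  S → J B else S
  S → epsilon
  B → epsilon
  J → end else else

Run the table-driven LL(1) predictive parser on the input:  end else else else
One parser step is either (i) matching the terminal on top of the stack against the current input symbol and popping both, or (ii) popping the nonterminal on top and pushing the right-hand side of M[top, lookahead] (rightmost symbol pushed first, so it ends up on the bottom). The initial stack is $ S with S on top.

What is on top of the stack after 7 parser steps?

     Stack                     Input                 Action
  1  $ S                       end else else else $  expand S → J B else S
  2  $ S else B J              end else else else $  expand J → end else else
  3  $ S else B else else end  end else else else $  match end
  4  $ S else B else else      else else else $      match else
  5  $ S else B else           else else $           match else
  6  $ S else B                else $                expand B → epsilon
  7  $ S else                  else $                match else
Stack after step 7: $ S (top = S).

S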